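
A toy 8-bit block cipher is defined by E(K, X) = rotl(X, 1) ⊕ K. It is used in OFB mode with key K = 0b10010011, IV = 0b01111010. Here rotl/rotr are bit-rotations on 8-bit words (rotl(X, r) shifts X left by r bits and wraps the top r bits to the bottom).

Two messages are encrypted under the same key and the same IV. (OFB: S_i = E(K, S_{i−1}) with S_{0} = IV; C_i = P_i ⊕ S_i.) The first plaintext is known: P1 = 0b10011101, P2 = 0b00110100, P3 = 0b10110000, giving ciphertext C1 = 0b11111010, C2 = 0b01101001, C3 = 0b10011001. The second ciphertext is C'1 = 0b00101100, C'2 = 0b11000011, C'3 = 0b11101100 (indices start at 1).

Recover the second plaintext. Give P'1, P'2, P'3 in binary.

P'1 = 0b01001011, P'2 = 0b10011110, P'3 = 0b11000101

In OFB with a reused IV, both messages share the same keystream S_i, so C_i ⊕ C'_i = P_i ⊕ P'_i and thus P'_i = P_i ⊕ C_i ⊕ C'_i.
P'1: 0b10011101 ⊕ 0b11111010 ⊕ 0b00101100 = 0b01001011.
P'2: 0b00110100 ⊕ 0b01101001 ⊕ 0b11000011 = 0b10011110.
P'3: 0b10110000 ⊕ 0b10011001 ⊕ 0b11101100 = 0b11000101.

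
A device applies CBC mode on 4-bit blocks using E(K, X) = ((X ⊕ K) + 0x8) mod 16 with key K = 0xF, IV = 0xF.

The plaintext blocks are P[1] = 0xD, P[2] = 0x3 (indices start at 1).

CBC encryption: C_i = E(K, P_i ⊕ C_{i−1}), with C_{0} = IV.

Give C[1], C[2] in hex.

C[1] = 0x5, C[2] = 0x1

C[1]: P[1] ⊕ 0xF = 0x2; E(K, 0x2) = 0x5.
C[2]: P[2] ⊕ 0x5 = 0x6; E(K, 0x6) = 0x1.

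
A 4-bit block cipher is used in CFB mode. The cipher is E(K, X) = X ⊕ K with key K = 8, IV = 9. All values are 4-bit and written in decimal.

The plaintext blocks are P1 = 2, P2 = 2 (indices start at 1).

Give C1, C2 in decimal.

CFB encryption: C_i = P_i ⊕ E(K, C_{i−1}), with C_{0} = IV.
C1: E(K, 9) = 1; 2 ⊕ 1 = 3.
C2: E(K, 3) = 11; 2 ⊕ 11 = 9.

C1 = 3, C2 = 9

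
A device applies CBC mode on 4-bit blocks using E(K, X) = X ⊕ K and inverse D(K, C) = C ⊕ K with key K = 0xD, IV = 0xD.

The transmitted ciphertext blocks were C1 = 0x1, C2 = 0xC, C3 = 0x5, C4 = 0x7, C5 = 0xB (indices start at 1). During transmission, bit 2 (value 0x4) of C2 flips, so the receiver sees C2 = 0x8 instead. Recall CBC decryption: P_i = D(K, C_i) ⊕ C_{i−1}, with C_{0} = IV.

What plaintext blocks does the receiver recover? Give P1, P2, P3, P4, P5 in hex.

P1 = 0x1, P2 = 0x4, P3 = 0x0, P4 = 0xF, P5 = 0x1

Only C2 changed, to 0x8. In CBC, a change in C_i garbles P_i and flips the same bit in P_{i+1}. Decrypting the received ciphertext:
P1: D(K, 0x1) = 0xC; 0xC ⊕ 0xD = 0x1.
P2: D(K, 0x8) = 0x5; 0x5 ⊕ 0x1 = 0x4.
P3: D(K, 0x5) = 0x8; 0x8 ⊕ 0x8 = 0x0.
P4: D(K, 0x7) = 0xA; 0xA ⊕ 0x5 = 0xF.
P5: D(K, 0xB) = 0x6; 0x6 ⊕ 0x7 = 0x1.
Blocks that differ from the original plaintext: P2, P3.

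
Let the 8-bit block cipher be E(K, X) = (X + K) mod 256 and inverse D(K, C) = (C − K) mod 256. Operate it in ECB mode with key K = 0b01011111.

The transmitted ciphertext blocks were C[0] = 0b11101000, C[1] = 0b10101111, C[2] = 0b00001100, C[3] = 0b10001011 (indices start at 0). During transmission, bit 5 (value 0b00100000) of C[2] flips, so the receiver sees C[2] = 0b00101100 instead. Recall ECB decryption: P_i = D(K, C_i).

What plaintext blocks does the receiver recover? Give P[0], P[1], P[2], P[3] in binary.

P[0] = 0b10001001, P[1] = 0b01010000, P[2] = 0b11001101, P[3] = 0b00101100

Only C[2] changed, to 0b00101100. In ECB, a change in C_i affects only P_i. Decrypting the received ciphertext:
P[0]: D(K, 0b11101000) = 0b10001001.
P[1]: D(K, 0b10101111) = 0b01010000.
P[2]: D(K, 0b00101100) = 0b11001101.
P[3]: D(K, 0b10001011) = 0b00101100.
Blocks that differ from the original plaintext: P[2].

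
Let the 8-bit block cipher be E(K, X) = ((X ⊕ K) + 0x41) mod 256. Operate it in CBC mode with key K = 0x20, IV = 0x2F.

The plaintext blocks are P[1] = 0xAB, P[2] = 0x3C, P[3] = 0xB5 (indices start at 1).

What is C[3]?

C[3] = 0xF0

CBC encryption: C_i = E(K, P_i ⊕ C_{i−1}), with C_{0} = IV.
C[1]: P[1] ⊕ 0x2F = 0x84; E(K, 0x84) = 0xE5.
C[2]: P[2] ⊕ 0xE5 = 0xD9; E(K, 0xD9) = 0x3A.
C[3]: P[3] ⊕ 0x3A = 0x8F; E(K, 0x8F) = 0xF0.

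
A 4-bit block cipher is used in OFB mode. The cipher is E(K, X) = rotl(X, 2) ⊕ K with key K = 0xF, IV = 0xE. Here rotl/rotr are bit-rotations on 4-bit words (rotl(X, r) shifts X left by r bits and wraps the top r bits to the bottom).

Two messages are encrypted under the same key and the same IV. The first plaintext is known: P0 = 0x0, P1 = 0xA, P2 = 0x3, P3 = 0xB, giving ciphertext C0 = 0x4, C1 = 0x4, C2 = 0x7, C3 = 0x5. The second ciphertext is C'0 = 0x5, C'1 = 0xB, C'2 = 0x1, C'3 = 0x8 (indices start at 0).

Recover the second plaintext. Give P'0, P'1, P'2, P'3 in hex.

In OFB with a reused IV, both messages share the same keystream S_i, so C_i ⊕ C'_i = P_i ⊕ P'_i and thus P'_i = P_i ⊕ C_i ⊕ C'_i.
P'0: 0x0 ⊕ 0x4 ⊕ 0x5 = 0x1.
P'1: 0xA ⊕ 0x4 ⊕ 0xB = 0x5.
P'2: 0x3 ⊕ 0x7 ⊕ 0x1 = 0x5.
P'3: 0xB ⊕ 0x5 ⊕ 0x8 = 0x6.

P'0 = 0x1, P'1 = 0x5, P'2 = 0x5, P'3 = 0x6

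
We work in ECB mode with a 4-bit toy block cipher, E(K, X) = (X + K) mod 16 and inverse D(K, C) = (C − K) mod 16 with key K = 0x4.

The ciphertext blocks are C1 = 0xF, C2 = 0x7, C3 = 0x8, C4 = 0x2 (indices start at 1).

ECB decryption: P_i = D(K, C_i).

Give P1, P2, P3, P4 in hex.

P1 = 0xB, P2 = 0x3, P3 = 0x4, P4 = 0xE

P1: D(K, 0xF) = 0xB.
P2: D(K, 0x7) = 0x3.
P3: D(K, 0x8) = 0x4.
P4: D(K, 0x2) = 0xE.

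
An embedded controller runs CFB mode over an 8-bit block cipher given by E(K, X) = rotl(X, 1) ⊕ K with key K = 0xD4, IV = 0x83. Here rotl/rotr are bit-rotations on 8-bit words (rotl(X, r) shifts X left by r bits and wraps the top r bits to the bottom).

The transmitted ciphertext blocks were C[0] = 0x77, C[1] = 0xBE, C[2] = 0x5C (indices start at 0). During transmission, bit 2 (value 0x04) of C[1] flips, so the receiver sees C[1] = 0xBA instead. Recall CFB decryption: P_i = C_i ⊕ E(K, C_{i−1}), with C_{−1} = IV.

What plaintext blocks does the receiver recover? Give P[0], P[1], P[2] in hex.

P[0] = 0xA4, P[1] = 0x80, P[2] = 0xFD

Only C[1] changed, to 0xBA. In CFB, a change in C_i flips the same bit in P_i and garbles P_{i+1}. Decrypting the received ciphertext:
P[0]: E(K, 0x83) = 0xD3; 0x77 ⊕ 0xD3 = 0xA4.
P[1]: E(K, 0x77) = 0x3A; 0xBA ⊕ 0x3A = 0x80.
P[2]: E(K, 0xBA) = 0xA1; 0x5C ⊕ 0xA1 = 0xFD.
Blocks that differ from the original plaintext: P[1], P[2].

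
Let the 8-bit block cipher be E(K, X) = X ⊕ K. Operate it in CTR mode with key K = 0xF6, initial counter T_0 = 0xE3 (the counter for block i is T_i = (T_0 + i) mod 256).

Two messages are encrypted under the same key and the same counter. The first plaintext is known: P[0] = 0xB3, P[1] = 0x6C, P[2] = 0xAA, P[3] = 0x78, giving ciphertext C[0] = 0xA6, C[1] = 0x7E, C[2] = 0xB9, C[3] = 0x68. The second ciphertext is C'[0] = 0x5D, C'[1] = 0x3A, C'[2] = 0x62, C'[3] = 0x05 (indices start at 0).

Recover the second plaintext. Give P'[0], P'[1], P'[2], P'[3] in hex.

In CTR with a reused counter, both messages share the same keystream S_i, so C_i ⊕ C'_i = P_i ⊕ P'_i and thus P'_i = P_i ⊕ C_i ⊕ C'_i.
P'[0]: 0xB3 ⊕ 0xA6 ⊕ 0x5D = 0x48.
P'[1]: 0x6C ⊕ 0x7E ⊕ 0x3A = 0x28.
P'[2]: 0xAA ⊕ 0xB9 ⊕ 0x62 = 0x71.
P'[3]: 0x78 ⊕ 0x68 ⊕ 0x05 = 0x15.

P'[0] = 0x48, P'[1] = 0x28, P'[2] = 0x71, P'[3] = 0x15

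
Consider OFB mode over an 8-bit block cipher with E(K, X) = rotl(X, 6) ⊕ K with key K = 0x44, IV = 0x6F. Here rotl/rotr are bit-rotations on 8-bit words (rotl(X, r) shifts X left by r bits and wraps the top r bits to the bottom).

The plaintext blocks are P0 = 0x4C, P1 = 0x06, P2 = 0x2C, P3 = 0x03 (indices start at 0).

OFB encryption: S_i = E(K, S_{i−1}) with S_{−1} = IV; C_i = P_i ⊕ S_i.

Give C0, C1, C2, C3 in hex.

C0 = 0xD3, C1 = 0xA5, C2 = 0x80, C3 = 0x6C

C0: S = E(K, 0x6F) = 0x9F; 0x4C ⊕ 0x9F = 0xD3.
C1: S = E(K, 0x9F) = 0xA3; 0x06 ⊕ 0xA3 = 0xA5.
C2: S = E(K, 0xA3) = 0xAC; 0x2C ⊕ 0xAC = 0x80.
C3: S = E(K, 0xAC) = 0x6F; 0x03 ⊕ 0x6F = 0x6C.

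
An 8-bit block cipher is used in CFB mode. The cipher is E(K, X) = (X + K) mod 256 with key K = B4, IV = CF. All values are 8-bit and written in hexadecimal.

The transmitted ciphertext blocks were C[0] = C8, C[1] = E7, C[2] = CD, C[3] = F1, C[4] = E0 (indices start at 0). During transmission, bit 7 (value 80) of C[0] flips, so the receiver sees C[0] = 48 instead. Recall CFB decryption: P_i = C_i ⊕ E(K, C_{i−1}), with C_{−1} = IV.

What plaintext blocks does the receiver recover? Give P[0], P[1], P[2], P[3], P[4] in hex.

Only C[0] changed, to 48. In CFB, a change in C_i flips the same bit in P_i and garbles P_{i+1}. Decrypting the received ciphertext:
P[0]: E(K, CF) = 83; 48 ⊕ 83 = CB.
P[1]: E(K, 48) = FC; E7 ⊕ FC = 1B.
P[2]: E(K, E7) = 9B; CD ⊕ 9B = 56.
P[3]: E(K, CD) = 81; F1 ⊕ 81 = 70.
P[4]: E(K, F1) = A5; E0 ⊕ A5 = 45.
Blocks that differ from the original plaintext: P[0], P[1].

P[0] = CB, P[1] = 1B, P[2] = 56, P[3] = 70, P[4] = 45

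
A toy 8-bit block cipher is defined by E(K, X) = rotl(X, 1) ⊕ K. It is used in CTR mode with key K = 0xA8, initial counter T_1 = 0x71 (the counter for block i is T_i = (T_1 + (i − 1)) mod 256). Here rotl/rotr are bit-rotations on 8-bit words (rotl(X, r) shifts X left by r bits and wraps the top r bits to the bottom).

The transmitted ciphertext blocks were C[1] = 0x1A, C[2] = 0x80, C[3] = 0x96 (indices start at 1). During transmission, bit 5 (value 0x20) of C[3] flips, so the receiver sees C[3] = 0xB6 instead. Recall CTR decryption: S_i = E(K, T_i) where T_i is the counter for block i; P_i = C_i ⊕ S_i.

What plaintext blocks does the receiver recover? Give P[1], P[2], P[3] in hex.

P[1] = 0x50, P[2] = 0xCC, P[3] = 0xF8

Only C[3] changed, to 0xB6. In CTR, a change in C_i flips the same bit in P_i only; the keystream is unaffected. Decrypting the received ciphertext:
P[1]: T = 0x71, S = E(K, T) = 0x4A; 0x1A ⊕ 0x4A = 0x50.
P[2]: T = 0x72, S = E(K, T) = 0x4C; 0x80 ⊕ 0x4C = 0xCC.
P[3]: T = 0x73, S = E(K, T) = 0x4E; 0xB6 ⊕ 0x4E = 0xF8.
Blocks that differ from the original plaintext: P[3].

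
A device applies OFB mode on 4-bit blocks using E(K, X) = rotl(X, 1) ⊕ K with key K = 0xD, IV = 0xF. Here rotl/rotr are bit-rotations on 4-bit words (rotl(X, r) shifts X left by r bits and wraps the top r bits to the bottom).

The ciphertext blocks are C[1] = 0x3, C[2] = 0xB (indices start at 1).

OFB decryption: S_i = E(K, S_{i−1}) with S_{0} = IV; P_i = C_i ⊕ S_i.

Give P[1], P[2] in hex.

P[1] = 0x1, P[2] = 0x2

P[1]: S = E(K, 0xF) = 0x2; 0x3 ⊕ 0x2 = 0x1.
P[2]: S = E(K, 0x2) = 0x9; 0xB ⊕ 0x9 = 0x2.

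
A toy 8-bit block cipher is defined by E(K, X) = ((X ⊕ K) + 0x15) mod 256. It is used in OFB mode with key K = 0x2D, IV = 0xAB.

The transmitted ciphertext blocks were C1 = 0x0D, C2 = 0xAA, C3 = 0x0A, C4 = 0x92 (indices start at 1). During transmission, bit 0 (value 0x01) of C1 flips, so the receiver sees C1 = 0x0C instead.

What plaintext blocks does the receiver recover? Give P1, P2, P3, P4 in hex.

OFB decryption: S_i = E(K, S_{i−1}) with S_{0} = IV; P_i = C_i ⊕ S_i.
Only C1 changed, to 0x0C. In OFB, a change in C_i flips the same bit in P_i only; the keystream is unaffected. Decrypting the received ciphertext:
P1: S = E(K, 0xAB) = 0x9B; 0x0C ⊕ 0x9B = 0x97.
P2: S = E(K, 0x9B) = 0xCB; 0xAA ⊕ 0xCB = 0x61.
P3: S = E(K, 0xCB) = 0xFB; 0x0A ⊕ 0xFB = 0xF1.
P4: S = E(K, 0xFB) = 0xEB; 0x92 ⊕ 0xEB = 0x79.
Blocks that differ from the original plaintext: P1.

P1 = 0x97, P2 = 0x61, P3 = 0xF1, P4 = 0x79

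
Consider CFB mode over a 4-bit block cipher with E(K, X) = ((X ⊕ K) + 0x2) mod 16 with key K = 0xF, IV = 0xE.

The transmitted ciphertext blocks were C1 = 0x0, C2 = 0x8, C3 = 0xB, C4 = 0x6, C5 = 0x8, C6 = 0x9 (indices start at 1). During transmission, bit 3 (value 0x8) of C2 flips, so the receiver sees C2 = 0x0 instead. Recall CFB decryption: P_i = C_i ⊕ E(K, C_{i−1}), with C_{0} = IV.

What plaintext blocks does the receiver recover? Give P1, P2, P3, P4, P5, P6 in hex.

Only C2 changed, to 0x0. In CFB, a change in C_i flips the same bit in P_i and garbles P_{i+1}. Decrypting the received ciphertext:
P1: E(K, 0xE) = 0x3; 0x0 ⊕ 0x3 = 0x3.
P2: E(K, 0x0) = 0x1; 0x0 ⊕ 0x1 = 0x1.
P3: E(K, 0x0) = 0x1; 0xB ⊕ 0x1 = 0xA.
P4: E(K, 0xB) = 0x6; 0x6 ⊕ 0x6 = 0x0.
P5: E(K, 0x6) = 0xB; 0x8 ⊕ 0xB = 0x3.
P6: E(K, 0x8) = 0x9; 0x9 ⊕ 0x9 = 0x0.
Blocks that differ from the original plaintext: P2, P3.

P1 = 0x3, P2 = 0x1, P3 = 0xA, P4 = 0x0, P5 = 0x3, P6 = 0x0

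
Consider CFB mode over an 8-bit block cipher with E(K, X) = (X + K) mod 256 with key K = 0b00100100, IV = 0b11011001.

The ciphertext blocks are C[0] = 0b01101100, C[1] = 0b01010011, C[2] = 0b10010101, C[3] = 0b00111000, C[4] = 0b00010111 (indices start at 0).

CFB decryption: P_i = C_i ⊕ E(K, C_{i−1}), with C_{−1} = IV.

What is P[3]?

P[3] = 0b10000001

P[3]: E(K, 0b10010101) = 0b10111001; 0b00111000 ⊕ 0b10111001 = 0b10000001.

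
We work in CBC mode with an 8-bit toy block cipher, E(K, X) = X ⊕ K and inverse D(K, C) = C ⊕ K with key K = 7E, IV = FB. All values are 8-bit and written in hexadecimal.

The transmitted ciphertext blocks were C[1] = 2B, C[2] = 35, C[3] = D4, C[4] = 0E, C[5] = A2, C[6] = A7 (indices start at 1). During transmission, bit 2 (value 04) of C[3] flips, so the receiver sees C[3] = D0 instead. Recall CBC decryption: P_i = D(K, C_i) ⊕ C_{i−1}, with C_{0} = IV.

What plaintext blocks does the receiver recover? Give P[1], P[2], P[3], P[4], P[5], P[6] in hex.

Only C[3] changed, to D0. In CBC, a change in C_i garbles P_i and flips the same bit in P_{i+1}. Decrypting the received ciphertext:
P[1]: D(K, 2B) = 55; 55 ⊕ FB = AE.
P[2]: D(K, 35) = 4B; 4B ⊕ 2B = 60.
P[3]: D(K, D0) = AE; AE ⊕ 35 = 9B.
P[4]: D(K, 0E) = 70; 70 ⊕ D0 = A0.
P[5]: D(K, A2) = DC; DC ⊕ 0E = D2.
P[6]: D(K, A7) = D9; D9 ⊕ A2 = 7B.
Blocks that differ from the original plaintext: P[3], P[4].

P[1] = AE, P[2] = 60, P[3] = 9B, P[4] = A0, P[5] = D2, P[6] = 7B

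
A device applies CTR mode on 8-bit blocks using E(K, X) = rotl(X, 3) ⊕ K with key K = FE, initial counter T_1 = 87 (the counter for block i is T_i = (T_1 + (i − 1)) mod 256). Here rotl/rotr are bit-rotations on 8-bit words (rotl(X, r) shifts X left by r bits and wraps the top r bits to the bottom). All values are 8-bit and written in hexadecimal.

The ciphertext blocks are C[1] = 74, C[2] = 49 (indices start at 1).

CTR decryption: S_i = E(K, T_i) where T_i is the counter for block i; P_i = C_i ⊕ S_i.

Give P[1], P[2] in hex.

P[1]: T = 87, S = E(K, T) = C2; 74 ⊕ C2 = B6.
P[2]: T = 88, S = E(K, T) = BA; 49 ⊕ BA = F3.

P[1] = B6, P[2] = F3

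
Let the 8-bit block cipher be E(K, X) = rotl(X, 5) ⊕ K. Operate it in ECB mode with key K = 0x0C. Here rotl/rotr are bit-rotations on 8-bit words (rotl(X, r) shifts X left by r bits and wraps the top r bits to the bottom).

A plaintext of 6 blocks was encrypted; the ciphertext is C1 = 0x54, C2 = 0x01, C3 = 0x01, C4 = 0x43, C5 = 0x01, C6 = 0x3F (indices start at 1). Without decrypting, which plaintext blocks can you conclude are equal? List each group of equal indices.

P2 = P3 = P5

ECB encrypts each block independently with the same key, so equal ciphertext blocks imply equal plaintext blocks.
C2 = C3 = C5 = 0x01, so P2 = P3 = P5.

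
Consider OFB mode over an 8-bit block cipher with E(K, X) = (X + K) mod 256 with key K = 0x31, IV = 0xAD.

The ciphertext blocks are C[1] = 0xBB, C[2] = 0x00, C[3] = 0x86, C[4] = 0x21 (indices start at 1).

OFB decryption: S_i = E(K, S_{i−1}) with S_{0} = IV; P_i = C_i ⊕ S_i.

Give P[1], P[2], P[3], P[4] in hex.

P[1] = 0x65, P[2] = 0x0F, P[3] = 0xC6, P[4] = 0x50

P[1]: S = E(K, 0xAD) = 0xDE; 0xBB ⊕ 0xDE = 0x65.
P[2]: S = E(K, 0xDE) = 0x0F; 0x00 ⊕ 0x0F = 0x0F.
P[3]: S = E(K, 0x0F) = 0x40; 0x86 ⊕ 0x40 = 0xC6.
P[4]: S = E(K, 0x40) = 0x71; 0x21 ⊕ 0x71 = 0x50.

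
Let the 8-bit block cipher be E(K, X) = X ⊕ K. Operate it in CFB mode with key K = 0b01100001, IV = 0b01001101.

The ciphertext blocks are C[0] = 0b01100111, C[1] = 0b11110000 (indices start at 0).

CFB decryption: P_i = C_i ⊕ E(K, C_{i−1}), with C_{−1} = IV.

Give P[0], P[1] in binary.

P[0]: E(K, 0b01001101) = 0b00101100; 0b01100111 ⊕ 0b00101100 = 0b01001011.
P[1]: E(K, 0b01100111) = 0b00000110; 0b11110000 ⊕ 0b00000110 = 0b11110110.

P[0] = 0b01001011, P[1] = 0b11110110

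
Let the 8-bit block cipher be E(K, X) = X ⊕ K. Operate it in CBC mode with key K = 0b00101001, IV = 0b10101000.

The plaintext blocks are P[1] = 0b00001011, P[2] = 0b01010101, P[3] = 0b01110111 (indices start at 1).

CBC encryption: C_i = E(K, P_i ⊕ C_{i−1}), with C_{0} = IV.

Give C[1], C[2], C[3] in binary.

C[1]: P[1] ⊕ 0b10101000 = 0b10100011; E(K, 0b10100011) = 0b10001010.
C[2]: P[2] ⊕ 0b10001010 = 0b11011111; E(K, 0b11011111) = 0b11110110.
C[3]: P[3] ⊕ 0b11110110 = 0b10000001; E(K, 0b10000001) = 0b10101000.

C[1] = 0b10001010, C[2] = 0b11110110, C[3] = 0b10101000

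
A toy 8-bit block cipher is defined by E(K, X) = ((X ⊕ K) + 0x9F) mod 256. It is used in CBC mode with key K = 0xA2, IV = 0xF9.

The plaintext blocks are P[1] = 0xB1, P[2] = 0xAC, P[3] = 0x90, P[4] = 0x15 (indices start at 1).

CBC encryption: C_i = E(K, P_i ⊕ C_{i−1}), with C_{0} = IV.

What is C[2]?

C[1]: P[1] ⊕ 0xF9 = 0x48; E(K, 0x48) = 0x89.
C[2]: P[2] ⊕ 0x89 = 0x25; E(K, 0x25) = 0x26.

C[2] = 0x26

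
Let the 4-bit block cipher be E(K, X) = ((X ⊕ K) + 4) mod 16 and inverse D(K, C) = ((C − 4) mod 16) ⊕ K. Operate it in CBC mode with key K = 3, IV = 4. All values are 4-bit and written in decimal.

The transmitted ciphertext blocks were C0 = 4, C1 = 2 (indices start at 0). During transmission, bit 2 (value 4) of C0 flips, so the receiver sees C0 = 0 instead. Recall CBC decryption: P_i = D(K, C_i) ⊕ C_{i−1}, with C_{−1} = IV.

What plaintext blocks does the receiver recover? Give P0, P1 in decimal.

Only C0 changed, to 0. In CBC, a change in C_i garbles P_i and flips the same bit in P_{i+1}. Decrypting the received ciphertext:
P0: D(K, 0) = 15; 15 ⊕ 4 = 11.
P1: D(K, 2) = 13; 13 ⊕ 0 = 13.
Blocks that differ from the original plaintext: P0, P1.

P0 = 11, P1 = 13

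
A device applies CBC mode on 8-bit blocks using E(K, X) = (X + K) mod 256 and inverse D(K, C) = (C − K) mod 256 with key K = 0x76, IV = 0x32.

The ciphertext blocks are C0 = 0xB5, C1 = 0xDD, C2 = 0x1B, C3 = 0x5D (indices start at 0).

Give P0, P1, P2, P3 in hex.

CBC decryption: P_i = D(K, C_i) ⊕ C_{i−1}, with C_{−1} = IV.
P0: D(K, 0xB5) = 0x3F; 0x3F ⊕ 0x32 = 0x0D.
P1: D(K, 0xDD) = 0x67; 0x67 ⊕ 0xB5 = 0xD2.
P2: D(K, 0x1B) = 0xA5; 0xA5 ⊕ 0xDD = 0x78.
P3: D(K, 0x5D) = 0xE7; 0xE7 ⊕ 0x1B = 0xFC.

P0 = 0x0D, P1 = 0xD2, P2 = 0x78, P3 = 0xFC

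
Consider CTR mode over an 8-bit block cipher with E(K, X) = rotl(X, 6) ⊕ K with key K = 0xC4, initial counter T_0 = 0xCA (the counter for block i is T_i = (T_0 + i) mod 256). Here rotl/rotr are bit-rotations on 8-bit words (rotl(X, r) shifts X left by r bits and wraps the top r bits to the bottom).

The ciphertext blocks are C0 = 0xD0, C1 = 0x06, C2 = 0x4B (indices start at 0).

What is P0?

P0 = 0xA6

CTR decryption: S_i = E(K, T_i) where T_i is the counter for block i; P_i = C_i ⊕ S_i.
P0: T = 0xCA, S = E(K, T) = 0x76; 0xD0 ⊕ 0x76 = 0xA6.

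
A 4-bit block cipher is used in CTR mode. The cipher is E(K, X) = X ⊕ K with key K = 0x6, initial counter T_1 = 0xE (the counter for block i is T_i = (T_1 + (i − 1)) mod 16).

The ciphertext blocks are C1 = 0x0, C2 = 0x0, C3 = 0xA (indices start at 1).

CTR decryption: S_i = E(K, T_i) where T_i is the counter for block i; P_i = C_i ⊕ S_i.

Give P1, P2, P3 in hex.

P1: T = 0xE, S = E(K, T) = 0x8; 0x0 ⊕ 0x8 = 0x8.
P2: T = 0xF, S = E(K, T) = 0x9; 0x0 ⊕ 0x9 = 0x9.
P3: T = 0x0, S = E(K, T) = 0x6; 0xA ⊕ 0x6 = 0xC.

P1 = 0x8, P2 = 0x9, P3 = 0xC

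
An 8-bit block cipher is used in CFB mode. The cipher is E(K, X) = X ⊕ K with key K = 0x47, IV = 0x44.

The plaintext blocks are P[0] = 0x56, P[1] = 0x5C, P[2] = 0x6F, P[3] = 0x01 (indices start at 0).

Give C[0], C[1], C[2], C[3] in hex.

C[0] = 0x55, C[1] = 0x4E, C[2] = 0x66, C[3] = 0x20

CFB encryption: C_i = P_i ⊕ E(K, C_{i−1}), with C_{−1} = IV.
C[0]: E(K, 0x44) = 0x03; 0x56 ⊕ 0x03 = 0x55.
C[1]: E(K, 0x55) = 0x12; 0x5C ⊕ 0x12 = 0x4E.
C[2]: E(K, 0x4E) = 0x09; 0x6F ⊕ 0x09 = 0x66.
C[3]: E(K, 0x66) = 0x21; 0x01 ⊕ 0x21 = 0x20.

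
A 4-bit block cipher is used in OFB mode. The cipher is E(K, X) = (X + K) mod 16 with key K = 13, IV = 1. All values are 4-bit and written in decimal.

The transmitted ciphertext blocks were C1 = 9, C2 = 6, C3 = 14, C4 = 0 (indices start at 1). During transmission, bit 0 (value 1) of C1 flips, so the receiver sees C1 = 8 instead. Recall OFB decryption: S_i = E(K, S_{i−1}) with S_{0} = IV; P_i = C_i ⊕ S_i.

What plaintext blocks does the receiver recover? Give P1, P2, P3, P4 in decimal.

P1 = 6, P2 = 13, P3 = 6, P4 = 5

Only C1 changed, to 8. In OFB, a change in C_i flips the same bit in P_i only; the keystream is unaffected. Decrypting the received ciphertext:
P1: S = E(K, 1) = 14; 8 ⊕ 14 = 6.
P2: S = E(K, 14) = 11; 6 ⊕ 11 = 13.
P3: S = E(K, 11) = 8; 14 ⊕ 8 = 6.
P4: S = E(K, 8) = 5; 0 ⊕ 5 = 5.
Blocks that differ from the original plaintext: P1.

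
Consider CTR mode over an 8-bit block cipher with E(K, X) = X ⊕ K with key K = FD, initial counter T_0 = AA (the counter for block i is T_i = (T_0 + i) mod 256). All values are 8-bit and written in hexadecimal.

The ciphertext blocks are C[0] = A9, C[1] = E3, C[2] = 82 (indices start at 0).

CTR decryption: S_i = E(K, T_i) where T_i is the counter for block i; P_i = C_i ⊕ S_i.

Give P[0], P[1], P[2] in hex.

P[0] = FE, P[1] = B5, P[2] = D3

P[0]: T = AA, S = E(K, T) = 57; A9 ⊕ 57 = FE.
P[1]: T = AB, S = E(K, T) = 56; E3 ⊕ 56 = B5.
P[2]: T = AC, S = E(K, T) = 51; 82 ⊕ 51 = D3.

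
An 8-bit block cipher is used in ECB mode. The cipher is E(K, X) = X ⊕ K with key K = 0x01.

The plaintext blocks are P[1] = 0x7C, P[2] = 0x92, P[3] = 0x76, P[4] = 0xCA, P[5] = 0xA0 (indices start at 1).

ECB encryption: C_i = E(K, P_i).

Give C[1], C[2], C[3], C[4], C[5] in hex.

C[1]: E(K, 0x7C) = 0x7D.
C[2]: E(K, 0x92) = 0x93.
C[3]: E(K, 0x76) = 0x77.
C[4]: E(K, 0xCA) = 0xCB.
C[5]: E(K, 0xA0) = 0xA1.

C[1] = 0x7D, C[2] = 0x93, C[3] = 0x77, C[4] = 0xCB, C[5] = 0xA1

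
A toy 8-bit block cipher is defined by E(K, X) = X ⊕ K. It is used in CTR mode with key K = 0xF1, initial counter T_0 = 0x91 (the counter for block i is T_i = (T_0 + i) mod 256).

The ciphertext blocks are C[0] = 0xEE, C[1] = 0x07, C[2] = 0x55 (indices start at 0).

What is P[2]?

CTR decryption: S_i = E(K, T_i) where T_i is the counter for block i; P_i = C_i ⊕ S_i.
P[2]: T = 0x93, S = E(K, T) = 0x62; 0x55 ⊕ 0x62 = 0x37.

P[2] = 0x37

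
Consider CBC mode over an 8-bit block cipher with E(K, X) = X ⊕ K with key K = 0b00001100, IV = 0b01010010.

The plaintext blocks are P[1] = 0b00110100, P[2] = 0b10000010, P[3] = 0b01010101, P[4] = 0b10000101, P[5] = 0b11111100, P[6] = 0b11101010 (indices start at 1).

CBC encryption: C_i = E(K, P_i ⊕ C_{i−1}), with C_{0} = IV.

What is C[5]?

C[5] = 0b11000100

C[1]: P[1] ⊕ 0b01010010 = 0b01100110; E(K, 0b01100110) = 0b01101010.
C[2]: P[2] ⊕ 0b01101010 = 0b11101000; E(K, 0b11101000) = 0b11100100.
C[3]: P[3] ⊕ 0b11100100 = 0b10110001; E(K, 0b10110001) = 0b10111101.
C[4]: P[4] ⊕ 0b10111101 = 0b00111000; E(K, 0b00111000) = 0b00110100.
C[5]: P[5] ⊕ 0b00110100 = 0b11001000; E(K, 0b11001000) = 0b11000100.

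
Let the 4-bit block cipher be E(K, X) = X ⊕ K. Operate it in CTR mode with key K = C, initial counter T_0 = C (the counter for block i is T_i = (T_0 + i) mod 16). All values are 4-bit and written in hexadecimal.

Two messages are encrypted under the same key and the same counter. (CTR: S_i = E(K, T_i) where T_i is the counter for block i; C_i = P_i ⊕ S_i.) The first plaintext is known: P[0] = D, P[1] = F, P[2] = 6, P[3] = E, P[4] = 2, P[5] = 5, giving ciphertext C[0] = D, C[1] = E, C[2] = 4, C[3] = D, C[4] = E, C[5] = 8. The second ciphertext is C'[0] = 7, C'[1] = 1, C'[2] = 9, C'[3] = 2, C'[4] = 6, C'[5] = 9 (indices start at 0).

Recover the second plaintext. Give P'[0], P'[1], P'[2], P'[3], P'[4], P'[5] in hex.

P'[0] = 7, P'[1] = 0, P'[2] = B, P'[3] = 1, P'[4] = A, P'[5] = 4

In CTR with a reused counter, both messages share the same keystream S_i, so C_i ⊕ C'_i = P_i ⊕ P'_i and thus P'_i = P_i ⊕ C_i ⊕ C'_i.
P'[0]: D ⊕ D ⊕ 7 = 7.
P'[1]: F ⊕ E ⊕ 1 = 0.
P'[2]: 6 ⊕ 4 ⊕ 9 = B.
P'[3]: E ⊕ D ⊕ 2 = 1.
P'[4]: 2 ⊕ E ⊕ 6 = A.
P'[5]: 5 ⊕ 8 ⊕ 9 = 4.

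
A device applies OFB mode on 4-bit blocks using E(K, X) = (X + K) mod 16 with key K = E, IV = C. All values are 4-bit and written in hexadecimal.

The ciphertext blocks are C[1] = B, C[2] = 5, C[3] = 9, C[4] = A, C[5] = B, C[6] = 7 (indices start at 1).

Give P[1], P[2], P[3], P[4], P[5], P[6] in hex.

OFB decryption: S_i = E(K, S_{i−1}) with S_{0} = IV; P_i = C_i ⊕ S_i.
P[1]: S = E(K, C) = A; B ⊕ A = 1.
P[2]: S = E(K, A) = 8; 5 ⊕ 8 = D.
P[3]: S = E(K, 8) = 6; 9 ⊕ 6 = F.
P[4]: S = E(K, 6) = 4; A ⊕ 4 = E.
P[5]: S = E(K, 4) = 2; B ⊕ 2 = 9.
P[6]: S = E(K, 2) = 0; 7 ⊕ 0 = 7.

P[1] = 1, P[2] = D, P[3] = F, P[4] = E, P[5] = 9, P[6] = 7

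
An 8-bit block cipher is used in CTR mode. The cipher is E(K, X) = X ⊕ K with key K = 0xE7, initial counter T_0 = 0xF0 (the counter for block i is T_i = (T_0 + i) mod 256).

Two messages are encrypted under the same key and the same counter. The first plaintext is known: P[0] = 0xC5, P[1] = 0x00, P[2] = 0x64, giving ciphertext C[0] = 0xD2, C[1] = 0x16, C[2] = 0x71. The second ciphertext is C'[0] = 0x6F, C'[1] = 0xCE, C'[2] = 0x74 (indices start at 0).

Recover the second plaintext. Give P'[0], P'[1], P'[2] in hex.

In CTR with a reused counter, both messages share the same keystream S_i, so C_i ⊕ C'_i = P_i ⊕ P'_i and thus P'_i = P_i ⊕ C_i ⊕ C'_i.
P'[0]: 0xC5 ⊕ 0xD2 ⊕ 0x6F = 0x78.
P'[1]: 0x00 ⊕ 0x16 ⊕ 0xCE = 0xD8.
P'[2]: 0x64 ⊕ 0x71 ⊕ 0x74 = 0x61.

P'[0] = 0x78, P'[1] = 0xD8, P'[2] = 0x61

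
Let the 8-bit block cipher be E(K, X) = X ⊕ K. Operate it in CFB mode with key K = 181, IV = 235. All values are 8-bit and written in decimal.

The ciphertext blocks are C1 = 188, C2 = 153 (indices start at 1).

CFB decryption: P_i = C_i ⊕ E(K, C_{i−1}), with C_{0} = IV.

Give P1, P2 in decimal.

P1 = 226, P2 = 144

P1: E(K, 235) = 94; 188 ⊕ 94 = 226.
P2: E(K, 188) = 9; 153 ⊕ 9 = 144.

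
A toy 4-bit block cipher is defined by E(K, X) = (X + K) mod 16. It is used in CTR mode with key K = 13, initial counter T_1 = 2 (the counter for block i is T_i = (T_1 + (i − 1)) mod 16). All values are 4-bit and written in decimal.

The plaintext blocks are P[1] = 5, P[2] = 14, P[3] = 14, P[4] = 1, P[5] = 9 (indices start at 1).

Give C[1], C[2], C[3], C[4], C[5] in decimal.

CTR encryption: S_i = E(K, T_i) where T_i is the counter for block i; C_i = P_i ⊕ S_i.
C[1]: T = 2, S = E(K, T) = 15; 5 ⊕ 15 = 10.
C[2]: T = 3, S = E(K, T) = 0; 14 ⊕ 0 = 14.
C[3]: T = 4, S = E(K, T) = 1; 14 ⊕ 1 = 15.
C[4]: T = 5, S = E(K, T) = 2; 1 ⊕ 2 = 3.
C[5]: T = 6, S = E(K, T) = 3; 9 ⊕ 3 = 10.

C[1] = 10, C[2] = 14, C[3] = 15, C[4] = 3, C[5] = 10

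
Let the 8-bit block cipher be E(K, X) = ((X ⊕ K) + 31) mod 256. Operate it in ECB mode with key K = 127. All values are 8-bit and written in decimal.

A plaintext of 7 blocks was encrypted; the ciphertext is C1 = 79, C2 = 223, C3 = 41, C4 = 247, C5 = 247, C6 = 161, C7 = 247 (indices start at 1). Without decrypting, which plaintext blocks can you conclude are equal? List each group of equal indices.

ECB encrypts each block independently with the same key, so equal ciphertext blocks imply equal plaintext blocks.
C4 = C5 = C7 = 247, so P4 = P5 = P7.

P4 = P5 = P7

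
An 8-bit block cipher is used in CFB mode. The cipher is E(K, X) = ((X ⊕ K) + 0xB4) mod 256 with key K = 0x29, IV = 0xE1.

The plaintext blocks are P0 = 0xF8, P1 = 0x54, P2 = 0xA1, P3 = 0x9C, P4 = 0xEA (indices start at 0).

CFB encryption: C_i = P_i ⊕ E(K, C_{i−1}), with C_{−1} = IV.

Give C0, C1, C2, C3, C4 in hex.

C0 = 0x84, C1 = 0x35, C2 = 0x71, C3 = 0x90, C4 = 0x87

C0: E(K, 0xE1) = 0x7C; 0xF8 ⊕ 0x7C = 0x84.
C1: E(K, 0x84) = 0x61; 0x54 ⊕ 0x61 = 0x35.
C2: E(K, 0x35) = 0xD0; 0xA1 ⊕ 0xD0 = 0x71.
C3: E(K, 0x71) = 0x0C; 0x9C ⊕ 0x0C = 0x90.
C4: E(K, 0x90) = 0x6D; 0xEA ⊕ 0x6D = 0x87.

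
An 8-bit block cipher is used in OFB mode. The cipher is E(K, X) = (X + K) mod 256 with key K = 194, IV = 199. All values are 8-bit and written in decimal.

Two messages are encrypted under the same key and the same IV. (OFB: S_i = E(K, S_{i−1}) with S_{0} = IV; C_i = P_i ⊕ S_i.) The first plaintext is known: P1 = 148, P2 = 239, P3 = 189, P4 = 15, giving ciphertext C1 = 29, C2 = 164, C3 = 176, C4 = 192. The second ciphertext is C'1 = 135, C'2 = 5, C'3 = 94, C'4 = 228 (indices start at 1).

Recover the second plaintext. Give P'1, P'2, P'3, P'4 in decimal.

P'1 = 14, P'2 = 78, P'3 = 83, P'4 = 43

In OFB with a reused IV, both messages share the same keystream S_i, so C_i ⊕ C'_i = P_i ⊕ P'_i and thus P'_i = P_i ⊕ C_i ⊕ C'_i.
P'1: 148 ⊕ 29 ⊕ 135 = 14.
P'2: 239 ⊕ 164 ⊕ 5 = 78.
P'3: 189 ⊕ 176 ⊕ 94 = 83.
P'4: 15 ⊕ 192 ⊕ 228 = 43.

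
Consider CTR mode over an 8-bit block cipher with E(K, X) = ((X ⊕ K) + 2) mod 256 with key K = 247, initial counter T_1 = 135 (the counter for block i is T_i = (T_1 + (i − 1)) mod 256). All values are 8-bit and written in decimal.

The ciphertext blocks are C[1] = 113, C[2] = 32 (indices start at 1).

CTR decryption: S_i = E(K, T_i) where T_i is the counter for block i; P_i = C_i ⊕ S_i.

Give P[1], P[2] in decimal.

P[1]: T = 135, S = E(K, T) = 114; 113 ⊕ 114 = 3.
P[2]: T = 136, S = E(K, T) = 129; 32 ⊕ 129 = 161.

P[1] = 3, P[2] = 161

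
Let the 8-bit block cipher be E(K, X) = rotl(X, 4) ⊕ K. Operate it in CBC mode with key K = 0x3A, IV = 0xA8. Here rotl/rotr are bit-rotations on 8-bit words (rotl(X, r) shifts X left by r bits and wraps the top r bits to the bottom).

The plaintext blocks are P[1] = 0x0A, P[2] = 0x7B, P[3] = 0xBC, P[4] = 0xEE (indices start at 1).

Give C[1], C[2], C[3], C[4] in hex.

CBC encryption: C_i = E(K, P_i ⊕ C_{i−1}), with C_{0} = IV.
C[1]: P[1] ⊕ 0xA8 = 0xA2; E(K, 0xA2) = 0x10.
C[2]: P[2] ⊕ 0x10 = 0x6B; E(K, 0x6B) = 0x8C.
C[3]: P[3] ⊕ 0x8C = 0x30; E(K, 0x30) = 0x39.
C[4]: P[4] ⊕ 0x39 = 0xD7; E(K, 0xD7) = 0x47.

C[1] = 0x10, C[2] = 0x8C, C[3] = 0x39, C[4] = 0x47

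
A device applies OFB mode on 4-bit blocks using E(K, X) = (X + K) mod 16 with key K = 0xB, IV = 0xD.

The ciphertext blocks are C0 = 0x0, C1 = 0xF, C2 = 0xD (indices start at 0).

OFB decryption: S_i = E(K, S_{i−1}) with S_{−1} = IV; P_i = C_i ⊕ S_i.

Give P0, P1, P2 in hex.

P0 = 0x8, P1 = 0xC, P2 = 0x3

P0: S = E(K, 0xD) = 0x8; 0x0 ⊕ 0x8 = 0x8.
P1: S = E(K, 0x8) = 0x3; 0xF ⊕ 0x3 = 0xC.
P2: S = E(K, 0x3) = 0xE; 0xD ⊕ 0xE = 0x3.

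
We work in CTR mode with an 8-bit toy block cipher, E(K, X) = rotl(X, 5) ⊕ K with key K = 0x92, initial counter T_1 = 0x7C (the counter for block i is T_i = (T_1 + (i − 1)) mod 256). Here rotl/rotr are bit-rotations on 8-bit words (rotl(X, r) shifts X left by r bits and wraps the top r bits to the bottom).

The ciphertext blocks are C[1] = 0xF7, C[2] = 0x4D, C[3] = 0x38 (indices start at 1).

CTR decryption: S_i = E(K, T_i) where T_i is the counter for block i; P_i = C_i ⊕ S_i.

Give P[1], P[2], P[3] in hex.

P[1] = 0xEA, P[2] = 0x70, P[3] = 0x65

P[1]: T = 0x7C, S = E(K, T) = 0x1D; 0xF7 ⊕ 0x1D = 0xEA.
P[2]: T = 0x7D, S = E(K, T) = 0x3D; 0x4D ⊕ 0x3D = 0x70.
P[3]: T = 0x7E, S = E(K, T) = 0x5D; 0x38 ⊕ 0x5D = 0x65.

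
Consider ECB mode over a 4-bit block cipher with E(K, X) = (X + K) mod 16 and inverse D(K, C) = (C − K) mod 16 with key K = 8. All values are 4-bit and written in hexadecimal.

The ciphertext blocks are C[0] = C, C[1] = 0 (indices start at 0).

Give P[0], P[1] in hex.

ECB decryption: P_i = D(K, C_i).
P[0]: D(K, C) = 4.
P[1]: D(K, 0) = 8.

P[0] = 4, P[1] = 8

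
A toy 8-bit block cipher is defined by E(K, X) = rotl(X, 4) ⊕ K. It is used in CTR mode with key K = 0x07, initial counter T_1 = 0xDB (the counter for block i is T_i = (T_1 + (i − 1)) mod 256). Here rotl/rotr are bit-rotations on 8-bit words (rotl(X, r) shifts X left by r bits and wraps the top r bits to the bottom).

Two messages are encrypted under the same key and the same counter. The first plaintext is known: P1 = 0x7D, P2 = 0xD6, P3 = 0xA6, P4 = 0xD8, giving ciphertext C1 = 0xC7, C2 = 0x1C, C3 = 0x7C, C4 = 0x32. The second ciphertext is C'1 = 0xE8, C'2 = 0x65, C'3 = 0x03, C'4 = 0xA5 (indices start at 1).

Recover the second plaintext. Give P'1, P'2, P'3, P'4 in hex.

In CTR with a reused counter, both messages share the same keystream S_i, so C_i ⊕ C'_i = P_i ⊕ P'_i and thus P'_i = P_i ⊕ C_i ⊕ C'_i.
P'1: 0x7D ⊕ 0xC7 ⊕ 0xE8 = 0x52.
P'2: 0xD6 ⊕ 0x1C ⊕ 0x65 = 0xAF.
P'3: 0xA6 ⊕ 0x7C ⊕ 0x03 = 0xD9.
P'4: 0xD8 ⊕ 0x32 ⊕ 0xA5 = 0x4F.

P'1 = 0x52, P'2 = 0xAF, P'3 = 0xD9, P'4 = 0x4F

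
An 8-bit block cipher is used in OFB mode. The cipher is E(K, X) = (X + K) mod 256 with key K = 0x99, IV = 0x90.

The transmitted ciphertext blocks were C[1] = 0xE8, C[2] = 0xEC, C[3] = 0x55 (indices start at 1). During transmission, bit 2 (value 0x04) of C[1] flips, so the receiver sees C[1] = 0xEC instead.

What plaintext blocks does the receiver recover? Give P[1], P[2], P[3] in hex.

P[1] = 0xC5, P[2] = 0x2E, P[3] = 0x0E

OFB decryption: S_i = E(K, S_{i−1}) with S_{0} = IV; P_i = C_i ⊕ S_i.
Only C[1] changed, to 0xEC. In OFB, a change in C_i flips the same bit in P_i only; the keystream is unaffected. Decrypting the received ciphertext:
P[1]: S = E(K, 0x90) = 0x29; 0xEC ⊕ 0x29 = 0xC5.
P[2]: S = E(K, 0x29) = 0xC2; 0xEC ⊕ 0xC2 = 0x2E.
P[3]: S = E(K, 0xC2) = 0x5B; 0x55 ⊕ 0x5B = 0x0E.
Blocks that differ from the original plaintext: P[1].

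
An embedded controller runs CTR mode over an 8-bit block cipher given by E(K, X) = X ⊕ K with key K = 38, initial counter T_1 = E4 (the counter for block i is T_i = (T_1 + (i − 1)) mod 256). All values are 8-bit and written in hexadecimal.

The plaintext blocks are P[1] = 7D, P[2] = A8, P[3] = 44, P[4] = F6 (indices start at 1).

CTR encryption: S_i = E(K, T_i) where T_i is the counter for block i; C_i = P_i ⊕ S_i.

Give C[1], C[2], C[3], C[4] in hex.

C[1] = A1, C[2] = 75, C[3] = 9A, C[4] = 29

C[1]: T = E4, S = E(K, T) = DC; 7D ⊕ DC = A1.
C[2]: T = E5, S = E(K, T) = DD; A8 ⊕ DD = 75.
C[3]: T = E6, S = E(K, T) = DE; 44 ⊕ DE = 9A.
C[4]: T = E7, S = E(K, T) = DF; F6 ⊕ DF = 29.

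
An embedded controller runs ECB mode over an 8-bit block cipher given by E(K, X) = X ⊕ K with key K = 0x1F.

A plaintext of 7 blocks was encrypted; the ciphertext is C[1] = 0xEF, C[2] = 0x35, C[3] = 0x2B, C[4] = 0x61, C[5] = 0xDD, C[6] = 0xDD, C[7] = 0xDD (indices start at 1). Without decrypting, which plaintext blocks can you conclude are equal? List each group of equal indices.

P[5] = P[6] = P[7]

ECB encrypts each block independently with the same key, so equal ciphertext blocks imply equal plaintext blocks.
C[5] = C[6] = C[7] = 0xDD, so P[5] = P[6] = P[7].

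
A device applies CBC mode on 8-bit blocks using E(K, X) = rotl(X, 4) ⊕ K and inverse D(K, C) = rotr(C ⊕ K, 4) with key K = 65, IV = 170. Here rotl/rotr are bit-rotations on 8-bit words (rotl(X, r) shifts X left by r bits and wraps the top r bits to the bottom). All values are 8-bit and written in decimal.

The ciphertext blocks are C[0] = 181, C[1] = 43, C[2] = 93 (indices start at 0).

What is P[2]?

P[2] = 234

CBC decryption: P_i = D(K, C_i) ⊕ C_{i−1}, with C_{−1} = IV.
P[2]: D(K, 93) = 193; 193 ⊕ 43 = 234.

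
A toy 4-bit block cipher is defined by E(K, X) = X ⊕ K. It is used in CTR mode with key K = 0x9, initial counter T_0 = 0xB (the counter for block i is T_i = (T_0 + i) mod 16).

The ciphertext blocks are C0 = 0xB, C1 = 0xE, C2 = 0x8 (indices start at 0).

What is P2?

P2 = 0xC

CTR decryption: S_i = E(K, T_i) where T_i is the counter for block i; P_i = C_i ⊕ S_i.
P2: T = 0xD, S = E(K, T) = 0x4; 0x8 ⊕ 0x4 = 0xC.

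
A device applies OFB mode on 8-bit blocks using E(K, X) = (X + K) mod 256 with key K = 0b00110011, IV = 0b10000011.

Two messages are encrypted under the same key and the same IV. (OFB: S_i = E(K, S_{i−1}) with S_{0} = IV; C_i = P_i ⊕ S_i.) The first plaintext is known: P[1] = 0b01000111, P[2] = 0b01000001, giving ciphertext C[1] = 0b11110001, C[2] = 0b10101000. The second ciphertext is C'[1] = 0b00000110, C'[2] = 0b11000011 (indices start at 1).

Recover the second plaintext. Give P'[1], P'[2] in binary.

P'[1] = 0b10110000, P'[2] = 0b00101010

In OFB with a reused IV, both messages share the same keystream S_i, so C_i ⊕ C'_i = P_i ⊕ P'_i and thus P'_i = P_i ⊕ C_i ⊕ C'_i.
P'[1]: 0b01000111 ⊕ 0b11110001 ⊕ 0b00000110 = 0b10110000.
P'[2]: 0b01000001 ⊕ 0b10101000 ⊕ 0b11000011 = 0b00101010.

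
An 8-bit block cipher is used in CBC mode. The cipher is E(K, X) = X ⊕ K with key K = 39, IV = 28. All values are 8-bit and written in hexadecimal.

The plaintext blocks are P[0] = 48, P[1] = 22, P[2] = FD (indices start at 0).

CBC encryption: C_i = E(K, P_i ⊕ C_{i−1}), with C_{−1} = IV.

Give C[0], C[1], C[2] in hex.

C[0] = 59, C[1] = 42, C[2] = 86

C[0]: P[0] ⊕ 28 = 60; E(K, 60) = 59.
C[1]: P[1] ⊕ 59 = 7B; E(K, 7B) = 42.
C[2]: P[2] ⊕ 42 = BF; E(K, BF) = 86.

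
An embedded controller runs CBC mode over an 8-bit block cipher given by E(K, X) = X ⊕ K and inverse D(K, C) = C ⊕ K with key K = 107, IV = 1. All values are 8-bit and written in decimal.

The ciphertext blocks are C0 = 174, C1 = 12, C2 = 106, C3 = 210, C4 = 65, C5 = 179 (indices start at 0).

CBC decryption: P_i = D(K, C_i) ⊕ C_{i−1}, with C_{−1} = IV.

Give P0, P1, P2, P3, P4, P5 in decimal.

P0 = 196, P1 = 201, P2 = 13, P3 = 211, P4 = 248, P5 = 153

P0: D(K, 174) = 197; 197 ⊕ 1 = 196.
P1: D(K, 12) = 103; 103 ⊕ 174 = 201.
P2: D(K, 106) = 1; 1 ⊕ 12 = 13.
P3: D(K, 210) = 185; 185 ⊕ 106 = 211.
P4: D(K, 65) = 42; 42 ⊕ 210 = 248.
P5: D(K, 179) = 216; 216 ⊕ 65 = 153.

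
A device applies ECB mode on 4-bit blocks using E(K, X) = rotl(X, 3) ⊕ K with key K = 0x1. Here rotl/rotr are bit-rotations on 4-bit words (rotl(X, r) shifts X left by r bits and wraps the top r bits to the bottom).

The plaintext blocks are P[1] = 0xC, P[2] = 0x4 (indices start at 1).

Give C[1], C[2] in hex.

ECB encryption: C_i = E(K, P_i).
C[1]: E(K, 0xC) = 0x7.
C[2]: E(K, 0x4) = 0x3.

C[1] = 0x7, C[2] = 0x3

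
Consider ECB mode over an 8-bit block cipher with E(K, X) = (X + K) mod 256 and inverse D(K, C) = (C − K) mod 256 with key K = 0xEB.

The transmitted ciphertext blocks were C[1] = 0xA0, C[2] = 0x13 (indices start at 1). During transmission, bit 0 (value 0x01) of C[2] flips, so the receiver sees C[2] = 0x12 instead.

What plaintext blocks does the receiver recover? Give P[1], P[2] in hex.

ECB decryption: P_i = D(K, C_i).
Only C[2] changed, to 0x12. In ECB, a change in C_i affects only P_i. Decrypting the received ciphertext:
P[1]: D(K, 0xA0) = 0xB5.
P[2]: D(K, 0x12) = 0x27.
Blocks that differ from the original plaintext: P[2].

P[1] = 0xB5, P[2] = 0x27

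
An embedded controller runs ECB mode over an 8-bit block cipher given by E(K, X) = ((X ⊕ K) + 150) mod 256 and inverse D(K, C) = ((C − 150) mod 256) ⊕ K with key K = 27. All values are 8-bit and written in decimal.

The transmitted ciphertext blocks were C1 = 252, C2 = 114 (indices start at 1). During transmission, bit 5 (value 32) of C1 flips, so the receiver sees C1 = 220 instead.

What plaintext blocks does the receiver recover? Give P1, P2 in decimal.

ECB decryption: P_i = D(K, C_i).
Only C1 changed, to 220. In ECB, a change in C_i affects only P_i. Decrypting the received ciphertext:
P1: D(K, 220) = 93.
P2: D(K, 114) = 199.
Blocks that differ from the original plaintext: P1.

P1 = 93, P2 = 199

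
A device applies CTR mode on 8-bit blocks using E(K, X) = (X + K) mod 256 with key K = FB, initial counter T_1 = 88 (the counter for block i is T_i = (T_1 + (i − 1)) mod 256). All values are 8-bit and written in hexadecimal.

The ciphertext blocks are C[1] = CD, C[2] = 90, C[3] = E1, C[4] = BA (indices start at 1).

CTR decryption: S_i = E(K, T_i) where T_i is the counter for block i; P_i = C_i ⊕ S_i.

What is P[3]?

P[3] = 64

P[3]: T = 8A, S = E(K, T) = 85; E1 ⊕ 85 = 64.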